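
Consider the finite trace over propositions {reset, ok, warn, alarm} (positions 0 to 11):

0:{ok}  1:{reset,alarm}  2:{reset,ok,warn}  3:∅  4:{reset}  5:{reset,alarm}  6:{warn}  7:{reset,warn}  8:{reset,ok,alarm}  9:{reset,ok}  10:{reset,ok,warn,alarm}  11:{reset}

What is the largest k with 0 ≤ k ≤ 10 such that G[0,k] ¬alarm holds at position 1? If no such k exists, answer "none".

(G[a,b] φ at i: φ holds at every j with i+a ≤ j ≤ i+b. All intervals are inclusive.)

¬alarm must hold from j=1 onward; find where it first fails.
  j=1: fails → no k works.

none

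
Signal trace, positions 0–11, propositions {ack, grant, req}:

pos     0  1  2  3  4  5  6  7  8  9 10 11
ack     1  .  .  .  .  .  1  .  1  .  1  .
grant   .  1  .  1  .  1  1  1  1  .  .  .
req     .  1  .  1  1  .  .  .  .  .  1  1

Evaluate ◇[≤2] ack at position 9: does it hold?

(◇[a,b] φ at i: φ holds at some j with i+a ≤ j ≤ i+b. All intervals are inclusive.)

Check ack at each j in [9,11]:
  j=9: false
  j=10: true
  j=11: false
Found at j=10 → formula holds.

True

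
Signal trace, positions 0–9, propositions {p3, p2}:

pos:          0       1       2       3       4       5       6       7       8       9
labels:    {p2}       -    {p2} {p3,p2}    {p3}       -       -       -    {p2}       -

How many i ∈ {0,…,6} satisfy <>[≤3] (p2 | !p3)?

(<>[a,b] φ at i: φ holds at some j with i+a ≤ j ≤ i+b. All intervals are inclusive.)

7

Evaluate at each i in [0,6]:
  i=0: ✓ (witness j=0)
  i=1: ✓ (witness j=1)
  i=2: ✓ (witness j=2)
  i=3: ✓ (witness j=3)
  i=4: ✓ (witness j=5)
  i=5: ✓ (witness j=5)
  i=6: ✓ (witness j=6)
Positions where it holds: {0, 1, 2, 3, 4, 5, 6} → 7.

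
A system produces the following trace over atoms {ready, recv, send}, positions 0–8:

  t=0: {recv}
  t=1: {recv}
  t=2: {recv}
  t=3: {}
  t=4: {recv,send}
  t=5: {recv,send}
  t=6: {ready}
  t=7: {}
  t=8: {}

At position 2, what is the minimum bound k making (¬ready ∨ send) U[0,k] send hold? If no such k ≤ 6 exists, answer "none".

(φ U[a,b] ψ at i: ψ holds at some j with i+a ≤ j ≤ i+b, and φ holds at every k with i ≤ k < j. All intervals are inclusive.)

Need earliest j ≥ 2 with send, and (¬ready ∨ send) at every k in [2,j-1].
  j=2: rhs fails.
  j=3: rhs fails.
  j=4: rhs holds; lhs holds on [2,3]. k = 2.

2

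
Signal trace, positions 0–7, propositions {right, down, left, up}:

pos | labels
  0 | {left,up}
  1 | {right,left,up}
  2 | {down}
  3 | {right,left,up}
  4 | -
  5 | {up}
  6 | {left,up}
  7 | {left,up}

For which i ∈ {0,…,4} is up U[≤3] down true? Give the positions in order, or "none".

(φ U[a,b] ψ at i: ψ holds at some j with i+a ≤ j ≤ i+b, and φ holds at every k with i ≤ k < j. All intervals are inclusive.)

Evaluate at each i in [0,4]:
  i=0: ✓ (rhs at j=2; lhs holds on [0,1])
  i=1: ✓ (rhs at j=2; lhs holds on [1,1])
  i=2: ✓ (rhs at j=2)
  i=3: ✗ (no rhs in [3,6])
  i=4: ✗ (no rhs in [4,7])

0, 1, 2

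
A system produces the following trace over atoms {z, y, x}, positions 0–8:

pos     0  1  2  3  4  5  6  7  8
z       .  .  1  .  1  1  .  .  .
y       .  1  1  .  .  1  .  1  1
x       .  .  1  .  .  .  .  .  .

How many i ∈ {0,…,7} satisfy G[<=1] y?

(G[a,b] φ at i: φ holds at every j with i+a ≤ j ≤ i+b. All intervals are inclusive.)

Evaluate at each i in [0,7]:
  i=0: ✗ (fails at j=0)
  i=1: ✓ (all of [1,2])
  i=2: ✗ (fails at j=3)
  i=3: ✗ (fails at j=3)
  i=4: ✗ (fails at j=4)
  i=5: ✗ (fails at j=6)
  i=6: ✗ (fails at j=6)
  i=7: ✓ (all of [7,8])
Positions where it holds: {1, 7} → 2.

2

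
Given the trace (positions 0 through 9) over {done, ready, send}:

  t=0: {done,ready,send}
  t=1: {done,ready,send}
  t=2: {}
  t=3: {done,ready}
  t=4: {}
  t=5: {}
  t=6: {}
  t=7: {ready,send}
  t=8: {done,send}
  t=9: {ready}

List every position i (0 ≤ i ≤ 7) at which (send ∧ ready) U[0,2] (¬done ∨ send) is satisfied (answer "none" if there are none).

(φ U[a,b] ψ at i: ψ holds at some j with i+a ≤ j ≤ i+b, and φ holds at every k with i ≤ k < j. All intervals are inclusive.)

Evaluate at each i in [0,7]:
  i=0: ✓ (rhs at j=0)
  i=1: ✓ (rhs at j=1)
  i=2: ✓ (rhs at j=2)
  i=3: ✗ (lhs fails at k=3 before rhs at j=4)
  i=4: ✓ (rhs at j=4)
  i=5: ✓ (rhs at j=5)
  i=6: ✓ (rhs at j=6)
  i=7: ✓ (rhs at j=7)

0, 1, 2, 4, 5, 6, 7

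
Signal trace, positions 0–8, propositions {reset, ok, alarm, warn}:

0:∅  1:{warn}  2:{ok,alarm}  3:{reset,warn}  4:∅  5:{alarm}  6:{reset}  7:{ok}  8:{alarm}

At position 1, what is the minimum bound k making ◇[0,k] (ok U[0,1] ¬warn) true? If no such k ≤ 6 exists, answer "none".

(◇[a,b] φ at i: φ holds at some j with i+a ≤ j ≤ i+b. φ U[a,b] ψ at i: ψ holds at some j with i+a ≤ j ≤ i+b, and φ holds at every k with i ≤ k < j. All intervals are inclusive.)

1

Scan j = 1,2,… for (ok U[0,1] ¬warn):
  j=1: fails
  j=2: holds
First hit at j=2, so smallest k = 2-1 = 1.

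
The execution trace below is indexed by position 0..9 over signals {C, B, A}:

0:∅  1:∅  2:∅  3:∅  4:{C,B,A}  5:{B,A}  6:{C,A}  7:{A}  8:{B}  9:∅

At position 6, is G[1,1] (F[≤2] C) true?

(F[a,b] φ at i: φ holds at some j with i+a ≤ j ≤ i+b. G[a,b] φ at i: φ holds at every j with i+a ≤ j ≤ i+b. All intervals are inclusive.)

False

Check F[≤2] C at every j in [7,7]:
  j=7: fails (none in [7,9])
Fails at j=7 → formula fails.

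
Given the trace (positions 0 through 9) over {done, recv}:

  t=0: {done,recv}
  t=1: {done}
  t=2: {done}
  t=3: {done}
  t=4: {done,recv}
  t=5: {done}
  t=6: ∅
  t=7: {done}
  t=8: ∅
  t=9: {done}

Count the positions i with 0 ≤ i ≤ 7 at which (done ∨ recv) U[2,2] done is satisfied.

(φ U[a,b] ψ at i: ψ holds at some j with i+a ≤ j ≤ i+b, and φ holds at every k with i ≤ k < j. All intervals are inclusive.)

Evaluate at each i in [0,7]:
  i=0: ✓ (rhs at j=2; lhs holds on [0,1])
  i=1: ✓ (rhs at j=3; lhs holds on [1,2])
  i=2: ✓ (rhs at j=4; lhs holds on [2,3])
  i=3: ✓ (rhs at j=5; lhs holds on [3,4])
  i=4: ✗ (no rhs in [6,6])
  i=5: ✗ (lhs fails at k=6 before rhs at j=7)
  i=6: ✗ (no rhs in [8,8])
  i=7: ✗ (lhs fails at k=8 before rhs at j=9)
Positions where it holds: {0, 1, 2, 3} → 4.

4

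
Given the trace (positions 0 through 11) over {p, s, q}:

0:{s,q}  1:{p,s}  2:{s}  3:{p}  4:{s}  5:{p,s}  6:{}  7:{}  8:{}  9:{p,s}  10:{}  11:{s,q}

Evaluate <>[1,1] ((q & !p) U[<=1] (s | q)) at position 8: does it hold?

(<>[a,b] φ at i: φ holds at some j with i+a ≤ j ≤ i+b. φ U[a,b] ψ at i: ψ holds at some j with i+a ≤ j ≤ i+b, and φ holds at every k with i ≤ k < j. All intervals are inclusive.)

Check ((q & !p) U[<=1] (s | q)) at each j in [9,9]:
  j=9: holds
Found at j=9 → formula holds.

Yes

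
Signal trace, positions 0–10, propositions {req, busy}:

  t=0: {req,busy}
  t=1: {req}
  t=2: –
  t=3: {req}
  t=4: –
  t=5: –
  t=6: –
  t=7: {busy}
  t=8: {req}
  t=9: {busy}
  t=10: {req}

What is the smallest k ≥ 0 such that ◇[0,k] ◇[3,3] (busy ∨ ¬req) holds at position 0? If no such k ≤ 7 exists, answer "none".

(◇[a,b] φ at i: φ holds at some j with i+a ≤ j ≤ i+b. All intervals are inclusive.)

1

Scan j = 0,1,… for ◇[3,3] (busy ∨ ¬req):
  j=0: fails
  j=1: holds
First hit at j=1, so smallest k = 1-0 = 1.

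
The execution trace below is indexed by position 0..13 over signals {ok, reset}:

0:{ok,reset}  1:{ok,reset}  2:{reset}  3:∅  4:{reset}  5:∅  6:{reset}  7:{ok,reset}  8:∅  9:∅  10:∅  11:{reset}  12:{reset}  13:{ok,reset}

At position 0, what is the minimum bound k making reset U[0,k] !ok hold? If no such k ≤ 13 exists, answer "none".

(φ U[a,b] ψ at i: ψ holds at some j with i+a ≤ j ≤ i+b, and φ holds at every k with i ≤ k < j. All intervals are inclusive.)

2

Need earliest j ≥ 0 with !ok, and reset at every k in [0,j-1].
  j=0: rhs fails.
  j=1: rhs fails.
  j=2: rhs holds; lhs holds on [0,1]. k = 2.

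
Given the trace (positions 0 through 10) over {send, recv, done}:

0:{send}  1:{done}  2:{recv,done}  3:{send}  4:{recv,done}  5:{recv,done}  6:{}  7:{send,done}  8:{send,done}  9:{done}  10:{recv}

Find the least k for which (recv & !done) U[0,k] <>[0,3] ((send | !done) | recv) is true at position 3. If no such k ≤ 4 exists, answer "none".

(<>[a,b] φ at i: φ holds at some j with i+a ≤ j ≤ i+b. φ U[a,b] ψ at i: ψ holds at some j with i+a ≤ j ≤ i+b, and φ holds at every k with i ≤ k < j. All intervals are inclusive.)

Need earliest j ≥ 3 with <>[0,3] ((send | !done) | recv), and (recv & !done) at every k in [3,j-1].
  j=3: rhs holds (empty prefix). k = 0.

0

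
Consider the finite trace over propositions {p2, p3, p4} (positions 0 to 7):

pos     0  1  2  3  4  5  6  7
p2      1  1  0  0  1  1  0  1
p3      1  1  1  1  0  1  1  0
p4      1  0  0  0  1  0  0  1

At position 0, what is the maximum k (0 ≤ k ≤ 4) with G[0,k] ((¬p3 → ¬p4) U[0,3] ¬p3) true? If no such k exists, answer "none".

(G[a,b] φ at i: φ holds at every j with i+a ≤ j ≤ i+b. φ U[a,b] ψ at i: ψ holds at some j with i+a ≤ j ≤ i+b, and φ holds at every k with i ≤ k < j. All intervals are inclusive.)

none

((¬p3 → ¬p4) U[0,3] ¬p3) must hold from j=0 onward; find where it first fails.
  j=0: fails → no k works.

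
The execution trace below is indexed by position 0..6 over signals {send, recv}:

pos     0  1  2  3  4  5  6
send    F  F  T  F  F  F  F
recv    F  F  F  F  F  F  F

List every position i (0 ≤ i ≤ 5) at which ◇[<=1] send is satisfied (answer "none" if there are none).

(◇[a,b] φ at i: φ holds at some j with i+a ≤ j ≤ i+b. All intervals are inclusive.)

1, 2

Evaluate at each i in [0,5]:
  i=0: ✗ (none in [0,1])
  i=1: ✓ (witness j=2)
  i=2: ✓ (witness j=2)
  i=3: ✗ (none in [3,4])
  i=4: ✗ (none in [4,5])
  i=5: ✗ (none in [5,6])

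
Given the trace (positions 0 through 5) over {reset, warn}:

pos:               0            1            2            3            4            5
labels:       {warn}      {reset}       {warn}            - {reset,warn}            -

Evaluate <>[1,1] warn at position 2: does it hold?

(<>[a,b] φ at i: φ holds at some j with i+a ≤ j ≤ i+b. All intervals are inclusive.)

Check warn at each j in [3,3]:
  j=3: false
No position in the window satisfies it → formula fails.

No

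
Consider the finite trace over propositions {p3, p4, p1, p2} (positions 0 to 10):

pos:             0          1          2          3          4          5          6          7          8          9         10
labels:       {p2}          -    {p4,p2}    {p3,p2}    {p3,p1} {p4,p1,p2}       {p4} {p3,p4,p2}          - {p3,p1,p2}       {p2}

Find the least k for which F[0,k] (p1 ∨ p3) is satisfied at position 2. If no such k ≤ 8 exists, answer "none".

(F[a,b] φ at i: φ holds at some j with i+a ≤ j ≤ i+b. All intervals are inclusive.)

1

Scan j = 2,3,… for (p1 ∨ p3):
  j=2: fails
  j=3: holds
First hit at j=3, so smallest k = 3-2 = 1.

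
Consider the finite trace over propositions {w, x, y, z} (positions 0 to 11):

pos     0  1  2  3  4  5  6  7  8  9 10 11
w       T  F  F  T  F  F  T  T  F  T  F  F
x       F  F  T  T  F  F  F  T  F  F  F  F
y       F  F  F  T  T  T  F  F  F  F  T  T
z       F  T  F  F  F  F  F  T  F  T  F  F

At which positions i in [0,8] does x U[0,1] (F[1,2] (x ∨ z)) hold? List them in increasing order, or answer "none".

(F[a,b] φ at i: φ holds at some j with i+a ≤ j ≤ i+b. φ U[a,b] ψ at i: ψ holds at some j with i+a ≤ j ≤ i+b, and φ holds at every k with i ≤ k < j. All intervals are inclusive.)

Evaluate at each i in [0,8]:
  i=0: ✓ (rhs at j=0)
  i=1: ✓ (rhs at j=1)
  i=2: ✓ (rhs at j=2)
  i=3: ✗ (no rhs in [3,4])
  i=4: ✗ (lhs fails at k=4 before rhs at j=5)
  i=5: ✓ (rhs at j=5)
  i=6: ✓ (rhs at j=6)
  i=7: ✓ (rhs at j=7)
  i=8: ✓ (rhs at j=8)

0, 1, 2, 5, 6, 7, 8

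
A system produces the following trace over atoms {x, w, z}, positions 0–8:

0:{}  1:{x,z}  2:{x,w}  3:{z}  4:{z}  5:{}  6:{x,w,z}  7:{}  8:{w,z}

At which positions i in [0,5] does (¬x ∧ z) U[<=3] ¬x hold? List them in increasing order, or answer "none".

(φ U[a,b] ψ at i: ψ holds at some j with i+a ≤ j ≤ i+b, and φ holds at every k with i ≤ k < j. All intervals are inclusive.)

0, 3, 4, 5

Evaluate at each i in [0,5]:
  i=0: ✓ (rhs at j=0)
  i=1: ✗ (lhs fails at k=1 before rhs at j=3)
  i=2: ✗ (lhs fails at k=2 before rhs at j=3)
  i=3: ✓ (rhs at j=3)
  i=4: ✓ (rhs at j=4)
  i=5: ✓ (rhs at j=5)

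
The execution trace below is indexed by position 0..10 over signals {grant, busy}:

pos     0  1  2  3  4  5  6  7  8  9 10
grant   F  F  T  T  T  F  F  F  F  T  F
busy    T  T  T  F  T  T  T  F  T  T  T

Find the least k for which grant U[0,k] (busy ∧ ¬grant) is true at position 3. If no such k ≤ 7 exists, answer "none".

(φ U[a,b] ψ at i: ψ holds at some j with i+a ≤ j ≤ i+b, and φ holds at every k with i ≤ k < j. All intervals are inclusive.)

2

Need earliest j ≥ 3 with (busy ∧ ¬grant), and grant at every k in [3,j-1].
  j=3: rhs fails.
  j=4: rhs fails.
  j=5: rhs holds; lhs holds on [3,4]. k = 2.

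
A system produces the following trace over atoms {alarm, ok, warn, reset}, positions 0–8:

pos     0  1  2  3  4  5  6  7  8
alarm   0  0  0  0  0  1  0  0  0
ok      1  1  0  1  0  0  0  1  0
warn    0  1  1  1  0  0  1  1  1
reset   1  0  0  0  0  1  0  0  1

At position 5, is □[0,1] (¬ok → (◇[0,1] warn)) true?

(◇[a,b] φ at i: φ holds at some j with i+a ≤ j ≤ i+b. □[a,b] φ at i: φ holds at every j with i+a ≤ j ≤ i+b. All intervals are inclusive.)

True

Check (¬ok → (◇[0,1] warn)) at every j in [5,6]:
  j=5: antecedent true; consequent holds (witness at 6) → ✓
  j=6: antecedent true; consequent holds (witness at 6) → ✓
All positions satisfy it → formula holds.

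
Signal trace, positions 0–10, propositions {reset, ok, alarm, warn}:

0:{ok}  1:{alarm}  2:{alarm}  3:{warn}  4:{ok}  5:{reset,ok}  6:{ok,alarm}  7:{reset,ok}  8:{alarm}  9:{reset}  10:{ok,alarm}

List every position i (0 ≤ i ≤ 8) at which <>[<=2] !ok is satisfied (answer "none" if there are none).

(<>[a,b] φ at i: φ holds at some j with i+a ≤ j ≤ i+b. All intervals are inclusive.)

0, 1, 2, 3, 6, 7, 8

Evaluate at each i in [0,8]:
  i=0: ✓ (witness j=1)
  i=1: ✓ (witness j=1)
  i=2: ✓ (witness j=2)
  i=3: ✓ (witness j=3)
  i=4: ✗ (none in [4,6])
  i=5: ✗ (none in [5,7])
  i=6: ✓ (witness j=8)
  i=7: ✓ (witness j=8)
  i=8: ✓ (witness j=8)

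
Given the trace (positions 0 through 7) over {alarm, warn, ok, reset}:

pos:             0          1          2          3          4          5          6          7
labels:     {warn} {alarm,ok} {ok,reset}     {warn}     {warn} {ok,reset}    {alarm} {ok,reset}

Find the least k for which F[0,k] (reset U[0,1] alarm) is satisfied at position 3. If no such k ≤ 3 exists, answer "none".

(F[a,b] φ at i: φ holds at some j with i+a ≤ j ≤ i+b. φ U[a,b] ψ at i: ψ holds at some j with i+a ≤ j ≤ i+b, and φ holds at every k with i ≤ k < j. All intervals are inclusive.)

Scan j = 3,4,… for (reset U[0,1] alarm):
  j=3: fails
  j=4: fails
  j=5: holds
First hit at j=5, so smallest k = 5-3 = 2.

2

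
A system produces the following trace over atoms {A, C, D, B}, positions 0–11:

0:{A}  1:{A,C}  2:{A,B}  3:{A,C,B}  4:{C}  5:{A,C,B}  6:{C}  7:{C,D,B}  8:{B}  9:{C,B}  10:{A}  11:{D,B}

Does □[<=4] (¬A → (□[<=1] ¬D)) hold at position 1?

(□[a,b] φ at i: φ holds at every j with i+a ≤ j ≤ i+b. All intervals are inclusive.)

True

Check (¬A → (□[<=1] ¬D)) at every j in [1,5]:
  j=1: antecedent false → ✓
  j=2: antecedent false → ✓
  j=3: antecedent false → ✓
  j=4: antecedent true; consequent holds on [4,5] → ✓
  j=5: antecedent false → ✓
All positions satisfy it → formula holds.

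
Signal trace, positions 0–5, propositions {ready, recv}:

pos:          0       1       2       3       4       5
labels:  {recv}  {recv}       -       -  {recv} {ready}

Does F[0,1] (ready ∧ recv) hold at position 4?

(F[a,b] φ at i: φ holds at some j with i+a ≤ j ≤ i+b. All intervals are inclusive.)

No

Check (ready ∧ recv) at each j in [4,5]:
  j=4: false
  j=5: false
No position in the window satisfies it → formula fails.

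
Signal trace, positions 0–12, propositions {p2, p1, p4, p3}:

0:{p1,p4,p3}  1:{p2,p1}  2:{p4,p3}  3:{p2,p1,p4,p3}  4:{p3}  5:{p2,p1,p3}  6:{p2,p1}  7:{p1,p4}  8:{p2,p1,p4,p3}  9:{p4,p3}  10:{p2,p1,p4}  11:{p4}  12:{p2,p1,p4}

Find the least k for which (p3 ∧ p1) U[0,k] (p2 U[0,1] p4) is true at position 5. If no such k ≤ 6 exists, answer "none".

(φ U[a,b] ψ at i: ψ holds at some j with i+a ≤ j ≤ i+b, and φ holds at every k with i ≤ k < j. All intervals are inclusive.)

Need earliest j ≥ 5 with (p2 U[0,1] p4), and (p3 ∧ p1) at every k in [5,j-1].
  j=5: rhs fails.
  j=6: rhs holds; lhs holds on [5,5]. k = 1.

1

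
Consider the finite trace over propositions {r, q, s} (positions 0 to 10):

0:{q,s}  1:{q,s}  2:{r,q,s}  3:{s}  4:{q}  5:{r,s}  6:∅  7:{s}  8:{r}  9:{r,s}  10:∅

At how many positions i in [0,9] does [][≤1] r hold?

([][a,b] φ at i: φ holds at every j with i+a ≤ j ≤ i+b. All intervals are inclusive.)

1

Evaluate at each i in [0,9]:
  i=0: ✗ (fails at j=0)
  i=1: ✗ (fails at j=1)
  i=2: ✗ (fails at j=3)
  i=3: ✗ (fails at j=3)
  i=4: ✗ (fails at j=4)
  i=5: ✗ (fails at j=6)
  i=6: ✗ (fails at j=6)
  i=7: ✗ (fails at j=7)
  i=8: ✓ (all of [8,9])
  i=9: ✗ (fails at j=10)
Positions where it holds: {8} → 1.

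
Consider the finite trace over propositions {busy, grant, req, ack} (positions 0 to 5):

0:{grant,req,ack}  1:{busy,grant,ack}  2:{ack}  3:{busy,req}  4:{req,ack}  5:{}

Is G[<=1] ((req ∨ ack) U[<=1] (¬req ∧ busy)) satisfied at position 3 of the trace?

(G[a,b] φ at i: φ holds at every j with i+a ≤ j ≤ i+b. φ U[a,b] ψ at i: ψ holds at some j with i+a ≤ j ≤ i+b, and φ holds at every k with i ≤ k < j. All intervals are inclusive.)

Does not hold

Check ((req ∨ ack) U[<=1] (¬req ∧ busy)) at every j in [3,4]:
  j=3: fails
  j=4: fails
Fails at j=3 → formula fails.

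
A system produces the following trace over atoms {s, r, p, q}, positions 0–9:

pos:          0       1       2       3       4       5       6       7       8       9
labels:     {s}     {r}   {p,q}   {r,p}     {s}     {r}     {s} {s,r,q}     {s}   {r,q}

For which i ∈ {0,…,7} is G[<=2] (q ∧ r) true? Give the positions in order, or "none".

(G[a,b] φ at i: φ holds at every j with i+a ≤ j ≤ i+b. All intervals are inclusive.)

none

Evaluate at each i in [0,7]:
  i=0: ✗ (fails at j=0)
  i=1: ✗ (fails at j=1)
  i=2: ✗ (fails at j=2)
  i=3: ✗ (fails at j=3)
  i=4: ✗ (fails at j=4)
  i=5: ✗ (fails at j=5)
  i=6: ✗ (fails at j=6)
  i=7: ✗ (fails at j=8)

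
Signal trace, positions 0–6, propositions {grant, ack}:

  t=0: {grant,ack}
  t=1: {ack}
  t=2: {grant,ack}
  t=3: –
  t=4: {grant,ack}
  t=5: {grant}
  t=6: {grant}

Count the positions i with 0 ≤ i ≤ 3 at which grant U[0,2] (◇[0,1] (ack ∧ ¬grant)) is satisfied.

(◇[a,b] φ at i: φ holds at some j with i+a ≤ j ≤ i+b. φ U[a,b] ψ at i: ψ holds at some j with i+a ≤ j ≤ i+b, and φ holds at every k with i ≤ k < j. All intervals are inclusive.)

2

Evaluate at each i in [0,3]:
  i=0: ✓ (rhs at j=0)
  i=1: ✓ (rhs at j=1)
  i=2: ✗ (no rhs in [2,4])
  i=3: ✗ (no rhs in [3,5])
Positions where it holds: {0, 1} → 2.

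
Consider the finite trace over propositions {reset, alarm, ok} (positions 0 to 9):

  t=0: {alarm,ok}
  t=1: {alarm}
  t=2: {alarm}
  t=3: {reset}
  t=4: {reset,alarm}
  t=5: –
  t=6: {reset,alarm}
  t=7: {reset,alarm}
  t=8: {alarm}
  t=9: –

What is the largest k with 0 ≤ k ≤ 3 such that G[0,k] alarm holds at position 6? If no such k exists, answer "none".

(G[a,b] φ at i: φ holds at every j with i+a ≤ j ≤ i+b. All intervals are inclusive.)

alarm must hold from j=6 onward; find where it first fails.
  j=6: holds
  j=7: holds
  j=8: holds
  j=9: fails
Holds on [6,8], so largest k = 2.

2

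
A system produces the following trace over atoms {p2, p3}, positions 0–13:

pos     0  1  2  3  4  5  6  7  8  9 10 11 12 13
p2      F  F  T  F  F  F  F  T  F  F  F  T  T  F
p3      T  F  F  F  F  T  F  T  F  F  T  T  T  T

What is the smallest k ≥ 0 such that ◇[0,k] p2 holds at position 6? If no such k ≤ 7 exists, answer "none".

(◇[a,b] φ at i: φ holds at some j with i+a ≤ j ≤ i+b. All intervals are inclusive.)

1

Scan j = 6,7,… for p2:
  j=6: fails
  j=7: holds
First hit at j=7, so smallest k = 7-6 = 1.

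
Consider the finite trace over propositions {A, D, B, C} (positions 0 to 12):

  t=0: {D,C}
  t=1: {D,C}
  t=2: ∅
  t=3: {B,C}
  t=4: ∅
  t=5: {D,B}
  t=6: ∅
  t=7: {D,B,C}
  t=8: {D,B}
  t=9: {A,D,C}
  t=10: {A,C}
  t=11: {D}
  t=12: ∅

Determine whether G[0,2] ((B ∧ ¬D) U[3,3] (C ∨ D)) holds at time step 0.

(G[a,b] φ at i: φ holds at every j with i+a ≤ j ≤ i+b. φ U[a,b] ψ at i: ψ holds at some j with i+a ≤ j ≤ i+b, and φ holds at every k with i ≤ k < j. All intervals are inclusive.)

No

Check ((B ∧ ¬D) U[3,3] (C ∨ D)) at every j in [0,2]:
  j=0: fails
  j=1: fails
  j=2: fails
Fails at j=0 → formula fails.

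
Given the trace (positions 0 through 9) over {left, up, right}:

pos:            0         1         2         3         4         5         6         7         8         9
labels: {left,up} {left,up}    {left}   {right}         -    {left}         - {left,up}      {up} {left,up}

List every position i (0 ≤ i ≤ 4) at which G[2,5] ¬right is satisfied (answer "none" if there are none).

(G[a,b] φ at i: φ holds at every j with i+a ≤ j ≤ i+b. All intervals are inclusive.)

2, 3, 4

Evaluate at each i in [0,4]:
  i=0: ✗ (fails at j=3)
  i=1: ✗ (fails at j=3)
  i=2: ✓ (all of [4,7])
  i=3: ✓ (all of [5,8])
  i=4: ✓ (all of [6,9])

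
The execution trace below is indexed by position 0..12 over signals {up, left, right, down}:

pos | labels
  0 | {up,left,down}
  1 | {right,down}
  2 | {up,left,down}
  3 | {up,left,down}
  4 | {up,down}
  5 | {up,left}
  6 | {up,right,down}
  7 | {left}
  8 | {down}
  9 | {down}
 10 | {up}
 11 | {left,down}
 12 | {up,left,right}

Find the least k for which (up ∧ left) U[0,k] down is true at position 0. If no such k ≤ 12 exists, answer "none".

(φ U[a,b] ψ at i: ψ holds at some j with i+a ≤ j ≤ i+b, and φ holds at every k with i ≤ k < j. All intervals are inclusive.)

Need earliest j ≥ 0 with down, and (up ∧ left) at every k in [0,j-1].
  j=0: rhs holds (empty prefix). k = 0.

0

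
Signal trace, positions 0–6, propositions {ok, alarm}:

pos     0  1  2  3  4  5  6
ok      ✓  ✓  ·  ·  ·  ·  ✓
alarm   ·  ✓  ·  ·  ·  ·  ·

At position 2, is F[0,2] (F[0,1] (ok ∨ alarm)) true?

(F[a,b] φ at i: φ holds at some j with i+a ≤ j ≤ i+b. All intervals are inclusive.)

Check F[0,1] (ok ∨ alarm) at each j in [2,4]:
  j=2: fails (none in [2,3])
  j=3: fails (none in [3,4])
  j=4: fails (none in [4,5])
No position in the window satisfies it → formula fails.

No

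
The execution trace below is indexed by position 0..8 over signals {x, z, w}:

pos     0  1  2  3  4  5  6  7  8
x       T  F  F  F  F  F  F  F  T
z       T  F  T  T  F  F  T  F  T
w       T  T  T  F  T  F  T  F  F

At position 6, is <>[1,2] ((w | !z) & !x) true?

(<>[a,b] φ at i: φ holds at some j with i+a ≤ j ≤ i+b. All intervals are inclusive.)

True

Check ((w | !z) & !x) at each j in [7,8]:
  j=7: true
  j=8: false
Found at j=7 → formula holds.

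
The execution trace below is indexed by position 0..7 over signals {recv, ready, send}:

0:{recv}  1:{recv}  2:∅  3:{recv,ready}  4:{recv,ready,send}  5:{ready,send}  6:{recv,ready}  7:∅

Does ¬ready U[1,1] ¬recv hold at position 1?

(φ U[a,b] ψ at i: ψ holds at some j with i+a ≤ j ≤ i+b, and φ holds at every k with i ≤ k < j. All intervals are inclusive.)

Yes

Need some j in [2,2] with ¬recv, and ¬ready at every k in [1,j-1].
  j=2: ¬recv holds; ¬ready holds at every k in [1,1] → satisfied.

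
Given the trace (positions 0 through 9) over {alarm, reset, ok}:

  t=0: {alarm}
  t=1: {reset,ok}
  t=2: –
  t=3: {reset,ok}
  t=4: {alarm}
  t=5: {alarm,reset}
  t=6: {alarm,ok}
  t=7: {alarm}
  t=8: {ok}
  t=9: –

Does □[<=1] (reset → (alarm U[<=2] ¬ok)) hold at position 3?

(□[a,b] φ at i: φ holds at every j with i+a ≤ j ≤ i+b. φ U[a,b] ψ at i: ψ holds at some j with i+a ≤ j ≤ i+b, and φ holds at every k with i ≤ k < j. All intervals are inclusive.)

Check (reset → (alarm U[<=2] ¬ok)) at every j in [3,4]:
  j=3: antecedent true; consequent fails → ✗
  j=4: antecedent false → ✓
Fails at j=3 → formula fails.

Does not hold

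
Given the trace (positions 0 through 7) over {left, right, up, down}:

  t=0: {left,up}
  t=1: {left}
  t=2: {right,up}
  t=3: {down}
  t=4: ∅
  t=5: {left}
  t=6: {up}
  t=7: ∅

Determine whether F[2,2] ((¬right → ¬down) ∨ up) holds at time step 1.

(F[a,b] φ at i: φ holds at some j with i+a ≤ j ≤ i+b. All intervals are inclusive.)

No

Check ((¬right → ¬down) ∨ up) at each j in [3,3]:
  j=3: false
No position in the window satisfies it → formula fails.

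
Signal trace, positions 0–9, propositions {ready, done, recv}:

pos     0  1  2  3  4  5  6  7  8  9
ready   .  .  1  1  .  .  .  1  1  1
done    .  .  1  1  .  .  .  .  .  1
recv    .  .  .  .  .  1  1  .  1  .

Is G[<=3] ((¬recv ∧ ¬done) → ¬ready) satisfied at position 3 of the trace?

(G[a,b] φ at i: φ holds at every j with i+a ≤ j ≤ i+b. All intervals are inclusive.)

Check ((¬recv ∧ ¬done) → ¬ready) at every j in [3,6]:
  j=3: antecedent false → ✓
  j=4: antecedent true; consequent true → ✓
  j=5: antecedent false → ✓
  j=6: antecedent false → ✓
All positions satisfy it → formula holds.

Holds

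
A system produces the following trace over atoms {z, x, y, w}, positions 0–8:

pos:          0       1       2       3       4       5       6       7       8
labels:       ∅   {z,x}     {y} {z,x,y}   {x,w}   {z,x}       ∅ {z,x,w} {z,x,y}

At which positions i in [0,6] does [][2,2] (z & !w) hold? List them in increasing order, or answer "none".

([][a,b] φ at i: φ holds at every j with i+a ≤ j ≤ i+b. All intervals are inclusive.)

1, 3, 6

Evaluate at each i in [0,6]:
  i=0: ✗ (fails at j=2)
  i=1: ✓ (all of [3,3])
  i=2: ✗ (fails at j=4)
  i=3: ✓ (all of [5,5])
  i=4: ✗ (fails at j=6)
  i=5: ✗ (fails at j=7)
  i=6: ✓ (all of [8,8])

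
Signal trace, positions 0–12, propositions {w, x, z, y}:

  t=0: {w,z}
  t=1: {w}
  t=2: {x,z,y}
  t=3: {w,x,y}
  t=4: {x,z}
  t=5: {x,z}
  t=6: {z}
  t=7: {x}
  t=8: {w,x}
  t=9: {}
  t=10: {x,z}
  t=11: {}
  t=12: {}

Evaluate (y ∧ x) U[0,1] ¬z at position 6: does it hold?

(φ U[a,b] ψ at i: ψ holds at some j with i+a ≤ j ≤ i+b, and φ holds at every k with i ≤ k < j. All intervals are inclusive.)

No

Need some j in [6,7] with ¬z, and (y ∧ x) at every k in [6,j-1].
  j=6: ¬z false.
  j=7: ¬z holds, but (y ∧ x) fails at k=6 → not this j.
No j in the window works → until fails.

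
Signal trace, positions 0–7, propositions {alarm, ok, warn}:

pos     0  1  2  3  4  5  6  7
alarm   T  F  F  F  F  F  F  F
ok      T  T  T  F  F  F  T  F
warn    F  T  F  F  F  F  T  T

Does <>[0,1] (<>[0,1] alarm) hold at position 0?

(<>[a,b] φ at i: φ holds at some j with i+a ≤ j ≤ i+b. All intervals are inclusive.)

Check <>[0,1] alarm at each j in [0,1]:
  j=0: holds (witness at 0)
  j=1: fails (none in [1,2])
Found at j=0 → formula holds.

True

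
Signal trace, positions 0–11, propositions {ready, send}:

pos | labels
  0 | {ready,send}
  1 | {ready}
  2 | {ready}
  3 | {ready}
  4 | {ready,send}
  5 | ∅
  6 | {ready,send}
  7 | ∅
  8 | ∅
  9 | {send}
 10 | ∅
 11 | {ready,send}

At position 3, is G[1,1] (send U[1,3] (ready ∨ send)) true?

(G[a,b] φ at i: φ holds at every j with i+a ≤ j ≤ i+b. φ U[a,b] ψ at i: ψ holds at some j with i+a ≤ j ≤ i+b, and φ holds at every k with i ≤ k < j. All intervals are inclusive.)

Check (send U[1,3] (ready ∨ send)) at every j in [4,4]:
  j=4: fails
Fails at j=4 → formula fails.

False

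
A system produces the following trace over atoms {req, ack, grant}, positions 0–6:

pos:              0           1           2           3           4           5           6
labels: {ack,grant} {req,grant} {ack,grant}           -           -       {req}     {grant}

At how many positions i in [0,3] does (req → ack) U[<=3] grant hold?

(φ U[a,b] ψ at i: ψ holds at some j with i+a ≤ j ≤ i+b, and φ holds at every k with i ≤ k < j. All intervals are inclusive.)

Evaluate at each i in [0,3]:
  i=0: ✓ (rhs at j=0)
  i=1: ✓ (rhs at j=1)
  i=2: ✓ (rhs at j=2)
  i=3: ✗ (lhs fails at k=5 before rhs at j=6)
Positions where it holds: {0, 1, 2} → 3.

3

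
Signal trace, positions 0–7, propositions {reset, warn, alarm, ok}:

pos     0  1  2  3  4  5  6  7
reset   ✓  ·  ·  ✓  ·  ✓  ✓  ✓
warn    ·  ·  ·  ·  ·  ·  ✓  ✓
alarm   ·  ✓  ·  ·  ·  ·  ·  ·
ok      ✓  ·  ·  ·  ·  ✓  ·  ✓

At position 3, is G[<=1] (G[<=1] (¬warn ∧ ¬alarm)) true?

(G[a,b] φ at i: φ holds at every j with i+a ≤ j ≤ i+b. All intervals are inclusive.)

Check G[<=1] (¬warn ∧ ¬alarm) at every j in [3,4]:
  j=3: holds on [3,4]
  j=4: holds on [4,5]
All positions satisfy it → formula holds.

Yes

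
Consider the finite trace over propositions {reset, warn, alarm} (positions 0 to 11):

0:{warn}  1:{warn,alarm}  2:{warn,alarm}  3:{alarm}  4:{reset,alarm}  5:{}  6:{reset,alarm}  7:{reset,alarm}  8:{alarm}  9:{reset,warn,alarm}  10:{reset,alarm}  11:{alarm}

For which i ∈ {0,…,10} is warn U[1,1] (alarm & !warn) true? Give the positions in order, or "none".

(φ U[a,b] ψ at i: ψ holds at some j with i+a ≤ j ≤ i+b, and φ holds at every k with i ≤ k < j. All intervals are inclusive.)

Evaluate at each i in [0,10]:
  i=0: ✗ (no rhs in [1,1])
  i=1: ✗ (no rhs in [2,2])
  i=2: ✓ (rhs at j=3; lhs holds on [2,2])
  i=3: ✗ (lhs fails at k=3 before rhs at j=4)
  i=4: ✗ (no rhs in [5,5])
  i=5: ✗ (lhs fails at k=5 before rhs at j=6)
  i=6: ✗ (lhs fails at k=6 before rhs at j=7)
  i=7: ✗ (lhs fails at k=7 before rhs at j=8)
  i=8: ✗ (no rhs in [9,9])
  i=9: ✓ (rhs at j=10; lhs holds on [9,9])
  i=10: ✗ (lhs fails at k=10 before rhs at j=11)

2, 9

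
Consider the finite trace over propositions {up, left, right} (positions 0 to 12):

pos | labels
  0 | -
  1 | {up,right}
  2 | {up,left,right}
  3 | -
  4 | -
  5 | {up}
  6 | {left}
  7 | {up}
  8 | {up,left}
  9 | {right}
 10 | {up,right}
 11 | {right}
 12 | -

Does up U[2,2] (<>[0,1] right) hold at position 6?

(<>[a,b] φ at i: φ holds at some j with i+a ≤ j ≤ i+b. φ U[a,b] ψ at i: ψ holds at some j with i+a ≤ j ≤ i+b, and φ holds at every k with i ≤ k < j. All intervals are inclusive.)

False

Need some j in [8,8] with <>[0,1] right, and up at every k in [6,j-1].
  j=8: <>[0,1] right holds, but up fails at k=6 → not this j.
No j in the window works → until fails.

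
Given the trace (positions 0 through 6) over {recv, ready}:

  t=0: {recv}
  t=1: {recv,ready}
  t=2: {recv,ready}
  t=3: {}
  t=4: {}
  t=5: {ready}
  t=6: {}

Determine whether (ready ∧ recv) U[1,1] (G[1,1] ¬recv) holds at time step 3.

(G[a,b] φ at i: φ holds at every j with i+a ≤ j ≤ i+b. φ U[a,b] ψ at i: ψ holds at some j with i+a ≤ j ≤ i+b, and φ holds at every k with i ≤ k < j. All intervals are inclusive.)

Need some j in [4,4] with G[1,1] ¬recv, and (ready ∧ recv) at every k in [3,j-1].
  j=4: G[1,1] ¬recv holds, but (ready ∧ recv) fails at k=3 → not this j.
No j in the window works → until fails.

No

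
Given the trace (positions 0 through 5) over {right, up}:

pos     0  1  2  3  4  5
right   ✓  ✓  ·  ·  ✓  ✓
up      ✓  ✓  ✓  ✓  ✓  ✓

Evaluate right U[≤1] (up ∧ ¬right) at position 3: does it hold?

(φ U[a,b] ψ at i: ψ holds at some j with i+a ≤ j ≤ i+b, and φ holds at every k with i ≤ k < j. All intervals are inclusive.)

Need some j in [3,4] with (up ∧ ¬right), and right at every k in [3,j-1].
  j=3: (up ∧ ¬right) holds; no prefix to check → satisfied.

True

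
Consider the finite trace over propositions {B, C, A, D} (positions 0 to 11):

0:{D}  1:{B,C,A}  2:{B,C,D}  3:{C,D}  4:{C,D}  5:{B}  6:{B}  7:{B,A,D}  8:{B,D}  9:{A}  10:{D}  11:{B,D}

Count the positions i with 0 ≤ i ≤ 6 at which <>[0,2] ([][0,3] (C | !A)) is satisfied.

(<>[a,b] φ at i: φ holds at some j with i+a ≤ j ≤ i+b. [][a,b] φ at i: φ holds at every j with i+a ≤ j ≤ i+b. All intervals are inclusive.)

Evaluate at each i in [0,6]:
  i=0: ✓ (witness j=0)
  i=1: ✓ (witness j=1)
  i=2: ✓ (witness j=2)
  i=3: ✓ (witness j=3)
  i=4: ✗ (none in [4,6])
  i=5: ✗ (none in [5,7])
  i=6: ✗ (none in [6,8])
Positions where it holds: {0, 1, 2, 3} → 4.

4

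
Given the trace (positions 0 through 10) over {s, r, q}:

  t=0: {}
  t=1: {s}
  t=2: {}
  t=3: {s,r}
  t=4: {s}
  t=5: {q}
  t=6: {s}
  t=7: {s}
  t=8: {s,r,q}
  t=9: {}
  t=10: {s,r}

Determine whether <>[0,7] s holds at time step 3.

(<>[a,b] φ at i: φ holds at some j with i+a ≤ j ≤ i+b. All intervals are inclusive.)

True

Check s at each j in [3,10]:
  j=3: true
  j=4: true
  j=5: false
  j=6: true
  j=7: true
  j=8: true
  j=9: false
  j=10: true
Found at j=3 → formula holds.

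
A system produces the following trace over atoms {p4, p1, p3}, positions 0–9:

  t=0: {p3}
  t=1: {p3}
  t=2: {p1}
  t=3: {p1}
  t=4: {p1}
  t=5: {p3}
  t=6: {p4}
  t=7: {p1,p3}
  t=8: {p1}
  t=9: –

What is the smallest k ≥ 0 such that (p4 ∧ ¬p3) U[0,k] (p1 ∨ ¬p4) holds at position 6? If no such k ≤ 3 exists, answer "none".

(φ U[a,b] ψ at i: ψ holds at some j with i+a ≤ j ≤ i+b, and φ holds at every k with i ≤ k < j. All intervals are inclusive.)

1

Need earliest j ≥ 6 with (p1 ∨ ¬p4), and (p4 ∧ ¬p3) at every k in [6,j-1].
  j=6: rhs fails.
  j=7: rhs holds; lhs holds on [6,6]. k = 1.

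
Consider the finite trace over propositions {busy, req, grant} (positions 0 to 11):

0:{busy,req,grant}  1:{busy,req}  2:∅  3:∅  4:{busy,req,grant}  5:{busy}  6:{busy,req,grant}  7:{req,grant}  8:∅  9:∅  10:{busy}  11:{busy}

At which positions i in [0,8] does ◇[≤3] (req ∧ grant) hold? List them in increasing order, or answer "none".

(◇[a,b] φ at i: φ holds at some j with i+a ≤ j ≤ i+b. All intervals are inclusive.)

Evaluate at each i in [0,8]:
  i=0: ✓ (witness j=0)
  i=1: ✓ (witness j=4)
  i=2: ✓ (witness j=4)
  i=3: ✓ (witness j=4)
  i=4: ✓ (witness j=4)
  i=5: ✓ (witness j=6)
  i=6: ✓ (witness j=6)
  i=7: ✓ (witness j=7)
  i=8: ✗ (none in [8,11])

0, 1, 2, 3, 4, 5, 6, 7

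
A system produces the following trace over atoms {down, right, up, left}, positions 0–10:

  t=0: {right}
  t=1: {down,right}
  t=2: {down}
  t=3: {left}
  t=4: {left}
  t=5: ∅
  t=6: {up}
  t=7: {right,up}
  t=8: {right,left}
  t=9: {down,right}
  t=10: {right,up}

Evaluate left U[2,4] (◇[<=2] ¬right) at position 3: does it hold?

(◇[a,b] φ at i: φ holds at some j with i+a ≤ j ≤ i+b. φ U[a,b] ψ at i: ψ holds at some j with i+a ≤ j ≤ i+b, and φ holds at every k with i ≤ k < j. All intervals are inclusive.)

True

Need some j in [5,7] with ◇[<=2] ¬right, and left at every k in [3,j-1].
  j=5: ◇[<=2] ¬right holds; left holds at every k in [3,4] → satisfied.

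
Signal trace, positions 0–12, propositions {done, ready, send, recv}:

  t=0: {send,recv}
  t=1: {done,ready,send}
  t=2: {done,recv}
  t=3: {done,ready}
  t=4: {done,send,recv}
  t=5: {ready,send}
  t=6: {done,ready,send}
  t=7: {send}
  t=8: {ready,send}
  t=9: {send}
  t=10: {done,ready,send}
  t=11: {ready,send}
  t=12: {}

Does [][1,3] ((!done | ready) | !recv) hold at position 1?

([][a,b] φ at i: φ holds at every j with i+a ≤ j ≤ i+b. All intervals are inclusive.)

False

Check ((!done | ready) | !recv) at every j in [2,4]:
  j=2: false
  j=3: true
  j=4: false
Fails at j=2 → formula fails.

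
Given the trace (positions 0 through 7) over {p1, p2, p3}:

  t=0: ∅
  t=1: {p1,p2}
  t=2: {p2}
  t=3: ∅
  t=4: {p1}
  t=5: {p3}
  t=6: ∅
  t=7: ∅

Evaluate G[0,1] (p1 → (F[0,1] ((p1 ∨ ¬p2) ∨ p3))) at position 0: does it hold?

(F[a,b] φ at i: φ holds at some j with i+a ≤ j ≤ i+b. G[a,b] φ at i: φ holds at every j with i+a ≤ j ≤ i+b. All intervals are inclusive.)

Check (p1 → (F[0,1] ((p1 ∨ ¬p2) ∨ p3))) at every j in [0,1]:
  j=0: antecedent false → ✓
  j=1: antecedent true; consequent holds (witness at 1) → ✓
All positions satisfy it → formula holds.

Yes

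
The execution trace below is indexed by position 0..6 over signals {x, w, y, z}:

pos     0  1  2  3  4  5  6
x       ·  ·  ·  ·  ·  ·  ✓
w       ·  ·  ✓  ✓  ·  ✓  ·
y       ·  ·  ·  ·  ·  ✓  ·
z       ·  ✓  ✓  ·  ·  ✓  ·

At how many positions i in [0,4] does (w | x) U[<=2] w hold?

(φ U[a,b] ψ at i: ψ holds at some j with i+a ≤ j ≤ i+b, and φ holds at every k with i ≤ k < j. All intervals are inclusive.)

2

Evaluate at each i in [0,4]:
  i=0: ✗ (lhs fails at k=0 before rhs at j=2)
  i=1: ✗ (lhs fails at k=1 before rhs at j=2)
  i=2: ✓ (rhs at j=2)
  i=3: ✓ (rhs at j=3)
  i=4: ✗ (lhs fails at k=4 before rhs at j=5)
Positions where it holds: {2, 3} → 2.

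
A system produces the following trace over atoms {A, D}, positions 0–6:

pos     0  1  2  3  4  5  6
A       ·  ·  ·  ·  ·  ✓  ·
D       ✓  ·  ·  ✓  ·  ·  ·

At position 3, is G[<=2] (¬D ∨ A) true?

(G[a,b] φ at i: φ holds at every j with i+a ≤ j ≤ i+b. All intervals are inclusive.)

Check (¬D ∨ A) at every j in [3,5]:
  j=3: false
  j=4: true
  j=5: true
Fails at j=3 → formula fails.

Does not hold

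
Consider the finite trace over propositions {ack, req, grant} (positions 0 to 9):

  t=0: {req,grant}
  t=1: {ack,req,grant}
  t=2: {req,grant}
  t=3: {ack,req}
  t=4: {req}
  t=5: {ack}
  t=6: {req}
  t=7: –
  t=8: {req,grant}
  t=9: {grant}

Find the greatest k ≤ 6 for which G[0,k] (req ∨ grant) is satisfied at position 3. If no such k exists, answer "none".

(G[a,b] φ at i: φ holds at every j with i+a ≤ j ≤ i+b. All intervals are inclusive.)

1

(req ∨ grant) must hold from j=3 onward; find where it first fails.
  j=3: holds
  j=4: holds
  j=5: fails
Holds on [3,4], so largest k = 1.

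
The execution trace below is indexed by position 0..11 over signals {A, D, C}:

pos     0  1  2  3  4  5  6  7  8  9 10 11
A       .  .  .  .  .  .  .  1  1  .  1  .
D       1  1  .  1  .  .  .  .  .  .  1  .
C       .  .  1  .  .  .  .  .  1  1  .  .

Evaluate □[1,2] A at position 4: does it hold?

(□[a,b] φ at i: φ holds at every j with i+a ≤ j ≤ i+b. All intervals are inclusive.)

Check A at every j in [5,6]:
  j=5: false
  j=6: false
Fails at j=5 → formula fails.

No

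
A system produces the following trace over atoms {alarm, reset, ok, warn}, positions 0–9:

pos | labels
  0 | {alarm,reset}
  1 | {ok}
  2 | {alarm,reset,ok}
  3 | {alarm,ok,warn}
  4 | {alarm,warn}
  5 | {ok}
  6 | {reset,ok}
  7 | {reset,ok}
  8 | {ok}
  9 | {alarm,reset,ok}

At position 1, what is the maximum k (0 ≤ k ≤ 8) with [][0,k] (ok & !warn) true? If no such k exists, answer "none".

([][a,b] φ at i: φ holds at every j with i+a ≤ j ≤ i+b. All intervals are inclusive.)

1

(ok & !warn) must hold from j=1 onward; find where it first fails.
  j=1: holds
  j=2: holds
  j=3: fails
Holds on [1,2], so largest k = 1.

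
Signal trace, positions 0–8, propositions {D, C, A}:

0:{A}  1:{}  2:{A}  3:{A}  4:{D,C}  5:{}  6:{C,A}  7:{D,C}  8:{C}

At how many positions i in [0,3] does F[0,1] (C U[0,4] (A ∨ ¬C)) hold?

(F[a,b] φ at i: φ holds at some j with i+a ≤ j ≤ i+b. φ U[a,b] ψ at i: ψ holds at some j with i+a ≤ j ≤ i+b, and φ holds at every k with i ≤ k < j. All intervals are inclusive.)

4

Evaluate at each i in [0,3]:
  i=0: ✓ (witness j=0)
  i=1: ✓ (witness j=1)
  i=2: ✓ (witness j=2)
  i=3: ✓ (witness j=3)
Positions where it holds: {0, 1, 2, 3} → 4.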